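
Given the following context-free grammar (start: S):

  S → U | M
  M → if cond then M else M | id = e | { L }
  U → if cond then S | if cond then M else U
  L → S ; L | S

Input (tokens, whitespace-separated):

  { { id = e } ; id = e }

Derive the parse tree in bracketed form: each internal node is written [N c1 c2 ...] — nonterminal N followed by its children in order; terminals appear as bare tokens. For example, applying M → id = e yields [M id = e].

[S [M { [L [S [M { [L [S [M id = e]]] }]] ; [L [S [M id = e]]]] }]]

S
M
{ L }
{ S ; L }
{ M ; L }
{ { L } ; L }
{ { S } ; L }
{ { M } ; L }
{ { id = e } ; L }
{ { id = e } ; S }
{ { id = e } ; M }
{ { id = e } ; id = e }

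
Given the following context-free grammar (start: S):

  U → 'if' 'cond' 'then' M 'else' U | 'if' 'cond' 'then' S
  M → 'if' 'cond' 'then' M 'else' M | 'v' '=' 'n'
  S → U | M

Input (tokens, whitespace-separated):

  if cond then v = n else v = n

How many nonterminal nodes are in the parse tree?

[S [M if cond then [M v = n] else [M v = n]]]

4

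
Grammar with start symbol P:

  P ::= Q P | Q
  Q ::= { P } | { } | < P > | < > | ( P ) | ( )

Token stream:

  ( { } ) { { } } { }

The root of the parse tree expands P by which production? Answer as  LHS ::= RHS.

[P [Q ( [P [Q { }]] )] [P [Q { [P [Q { }]] }] [P [Q { }]]]]

P ::= Q P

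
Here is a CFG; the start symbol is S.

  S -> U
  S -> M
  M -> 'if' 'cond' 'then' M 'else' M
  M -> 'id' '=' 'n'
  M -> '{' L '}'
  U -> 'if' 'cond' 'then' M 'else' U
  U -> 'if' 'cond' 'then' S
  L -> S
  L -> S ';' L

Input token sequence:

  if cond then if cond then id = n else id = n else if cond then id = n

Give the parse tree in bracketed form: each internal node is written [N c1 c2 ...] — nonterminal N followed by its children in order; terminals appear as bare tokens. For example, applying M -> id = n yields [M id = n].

[S [U if cond then [M if cond then [M id = n] else [M id = n]] else [U if cond then [S [M id = n]]]]]

S
U
if cond then M else U
if cond then if cond then M else M else U
if cond then if cond then id = n else M else U
if cond then if cond then id = n else id = n else U
if cond then if cond then id = n else id = n else if cond then S
if cond then if cond then id = n else id = n else if cond then M
if cond then if cond then id = n else id = n else if cond then id = n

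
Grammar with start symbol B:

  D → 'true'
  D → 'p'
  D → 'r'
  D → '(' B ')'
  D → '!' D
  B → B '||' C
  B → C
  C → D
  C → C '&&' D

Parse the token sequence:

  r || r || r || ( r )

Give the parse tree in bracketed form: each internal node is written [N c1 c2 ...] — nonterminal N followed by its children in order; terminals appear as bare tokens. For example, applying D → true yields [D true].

[B [B [B [B [C [D r]]] || [C [D r]]] || [C [D r]]] || [C [D ( [B [C [D r]]] )]]]

B
B || C
B || C || C
B || C || C || C
C || C || C || C
D || C || C || C
r || C || C || C
r || D || C || C
r || r || C || C
r || r || D || C
r || r || r || C
r || r || r || D
r || r || r || ( B )
r || r || r || ( C )
r || r || r || ( D )
r || r || r || ( r )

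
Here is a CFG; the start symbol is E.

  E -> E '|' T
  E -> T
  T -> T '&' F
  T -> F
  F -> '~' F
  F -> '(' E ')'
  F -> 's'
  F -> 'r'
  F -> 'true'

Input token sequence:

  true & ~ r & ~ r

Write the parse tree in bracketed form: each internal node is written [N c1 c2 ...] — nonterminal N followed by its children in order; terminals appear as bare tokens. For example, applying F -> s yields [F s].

E
T
T & F
T & F & F
F & F & F
true & F & F
true & ~ F & F
true & ~ r & F
true & ~ r & ~ F
true & ~ r & ~ r

[E [T [T [T [F true]] & [F ~ [F r]]] & [F ~ [F r]]]]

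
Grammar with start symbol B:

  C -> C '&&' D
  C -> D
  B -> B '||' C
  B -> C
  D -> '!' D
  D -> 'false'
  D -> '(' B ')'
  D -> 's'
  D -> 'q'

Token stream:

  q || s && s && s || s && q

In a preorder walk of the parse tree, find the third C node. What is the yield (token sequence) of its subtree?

[B [B [B [C [D q]]] || [C [C [C [D s]] && [D s]] && [D s]]] || [C [C [D s]] && [D q]]]

s && s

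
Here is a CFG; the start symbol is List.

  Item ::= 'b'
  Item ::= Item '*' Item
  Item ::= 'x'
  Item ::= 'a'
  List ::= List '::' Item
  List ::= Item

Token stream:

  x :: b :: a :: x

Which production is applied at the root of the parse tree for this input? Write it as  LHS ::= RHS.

[List [List [List [List [Item x]] :: [Item b]] :: [Item a]] :: [Item x]]

List ::= List '::' Item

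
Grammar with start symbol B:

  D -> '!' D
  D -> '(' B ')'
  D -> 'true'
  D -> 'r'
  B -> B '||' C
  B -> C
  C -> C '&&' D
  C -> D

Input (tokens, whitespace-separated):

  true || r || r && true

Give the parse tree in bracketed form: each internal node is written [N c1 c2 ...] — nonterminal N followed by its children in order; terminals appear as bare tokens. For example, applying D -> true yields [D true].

[B [B [B [C [D true]]] || [C [D r]]] || [C [C [D r]] && [D true]]]

B
B || C
B || C || C
C || C || C
D || C || C
true || C || C
true || D || C
true || r || C
true || r || C && D
true || r || D && D
true || r || r && D
true || r || r && true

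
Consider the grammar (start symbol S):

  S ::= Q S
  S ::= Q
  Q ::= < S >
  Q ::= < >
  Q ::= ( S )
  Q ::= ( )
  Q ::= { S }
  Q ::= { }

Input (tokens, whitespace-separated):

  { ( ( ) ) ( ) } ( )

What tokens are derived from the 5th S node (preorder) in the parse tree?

[S [Q { [S [Q ( [S [Q ( )]] )] [S [Q ( )]]] }] [S [Q ( )]]]

( )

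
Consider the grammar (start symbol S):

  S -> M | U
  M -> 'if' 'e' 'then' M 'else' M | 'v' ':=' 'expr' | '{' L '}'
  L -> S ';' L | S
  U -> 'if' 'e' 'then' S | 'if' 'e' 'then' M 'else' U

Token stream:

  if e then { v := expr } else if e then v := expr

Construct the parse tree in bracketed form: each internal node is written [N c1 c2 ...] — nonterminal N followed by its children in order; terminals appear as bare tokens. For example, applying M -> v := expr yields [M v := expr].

S
U
if e then M else U
if e then { L } else U
if e then { S } else U
if e then { M } else U
if e then { v := expr } else U
if e then { v := expr } else if e then S
if e then { v := expr } else if e then M
if e then { v := expr } else if e then v := expr

[S [U if e then [M { [L [S [M v := expr]]] }] else [U if e then [S [M v := expr]]]]]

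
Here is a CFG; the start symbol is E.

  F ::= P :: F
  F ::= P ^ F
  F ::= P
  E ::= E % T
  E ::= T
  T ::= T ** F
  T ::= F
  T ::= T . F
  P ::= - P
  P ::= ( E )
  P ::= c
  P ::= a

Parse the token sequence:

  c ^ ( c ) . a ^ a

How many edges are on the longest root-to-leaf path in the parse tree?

10

[E [T [T [F [P c] ^ [F [P ( [E [T [F [P c]]]] )]]]] . [F [P a] ^ [F [P a]]]]]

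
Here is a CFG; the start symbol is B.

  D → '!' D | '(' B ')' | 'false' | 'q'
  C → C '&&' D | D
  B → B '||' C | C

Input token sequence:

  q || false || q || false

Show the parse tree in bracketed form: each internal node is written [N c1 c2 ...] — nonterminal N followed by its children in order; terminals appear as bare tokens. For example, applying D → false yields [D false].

B
B || C
B || C || C
B || C || C || C
C || C || C || C
D || C || C || C
q || C || C || C
q || D || C || C
q || false || C || C
q || false || D || C
q || false || q || C
q || false || q || D
q || false || q || false

[B [B [B [B [C [D q]]] || [C [D false]]] || [C [D q]]] || [C [D false]]]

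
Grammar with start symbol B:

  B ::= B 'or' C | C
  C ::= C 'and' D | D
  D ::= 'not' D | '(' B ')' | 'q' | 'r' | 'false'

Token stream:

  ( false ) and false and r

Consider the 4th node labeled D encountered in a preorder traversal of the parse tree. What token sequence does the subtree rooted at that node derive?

[B [C [C [C [D ( [B [C [D false]]] )]] and [D false]] and [D r]]]

r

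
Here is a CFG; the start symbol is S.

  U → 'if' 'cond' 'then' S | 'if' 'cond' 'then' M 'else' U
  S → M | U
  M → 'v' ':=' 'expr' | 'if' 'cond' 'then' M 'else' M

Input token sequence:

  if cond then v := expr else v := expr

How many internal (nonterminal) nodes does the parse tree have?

4

[S [M if cond then [M v := expr] else [M v := expr]]]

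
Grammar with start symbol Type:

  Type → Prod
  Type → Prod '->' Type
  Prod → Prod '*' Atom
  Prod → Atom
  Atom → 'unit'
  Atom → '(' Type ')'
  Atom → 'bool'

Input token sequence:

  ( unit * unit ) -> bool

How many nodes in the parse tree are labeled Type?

[Type [Prod [Atom ( [Type [Prod [Prod [Atom unit]] * [Atom unit]]] )]] -> [Type [Prod [Atom bool]]]]

3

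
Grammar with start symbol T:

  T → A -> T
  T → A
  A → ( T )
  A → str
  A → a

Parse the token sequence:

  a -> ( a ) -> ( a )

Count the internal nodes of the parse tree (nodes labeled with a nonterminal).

10

[T [A a] -> [T [A ( [T [A a]] )] -> [T [A ( [T [A a]] )]]]]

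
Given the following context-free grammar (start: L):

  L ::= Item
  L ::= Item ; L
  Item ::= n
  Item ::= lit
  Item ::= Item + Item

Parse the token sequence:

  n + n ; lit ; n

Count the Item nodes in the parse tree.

5

[L [Item [Item n] + [Item n]] ; [L [Item lit] ; [L [Item n]]]]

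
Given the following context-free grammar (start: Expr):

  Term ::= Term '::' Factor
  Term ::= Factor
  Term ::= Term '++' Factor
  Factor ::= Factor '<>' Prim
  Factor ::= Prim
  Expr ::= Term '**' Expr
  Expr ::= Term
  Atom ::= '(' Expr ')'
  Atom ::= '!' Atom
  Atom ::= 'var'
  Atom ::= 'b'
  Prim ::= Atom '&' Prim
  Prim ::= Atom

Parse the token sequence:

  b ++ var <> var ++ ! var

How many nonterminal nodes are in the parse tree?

17

[Expr [Term [Term [Term [Factor [Prim [Atom b]]]] ++ [Factor [Factor [Prim [Atom var]]] <> [Prim [Atom var]]]] ++ [Factor [Prim [Atom ! [Atom var]]]]]]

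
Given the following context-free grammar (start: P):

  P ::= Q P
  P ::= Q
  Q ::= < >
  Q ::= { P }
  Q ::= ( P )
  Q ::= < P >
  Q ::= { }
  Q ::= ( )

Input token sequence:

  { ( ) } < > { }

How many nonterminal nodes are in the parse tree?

[P [Q { [P [Q ( )]] }] [P [Q < >] [P [Q { }]]]]

8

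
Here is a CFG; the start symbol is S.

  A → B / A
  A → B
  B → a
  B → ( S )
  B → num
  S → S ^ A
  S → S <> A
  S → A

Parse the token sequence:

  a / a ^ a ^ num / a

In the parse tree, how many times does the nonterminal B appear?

5

[S [S [S [A [B a] / [A [B a]]]] ^ [A [B a]]] ^ [A [B num] / [A [B a]]]]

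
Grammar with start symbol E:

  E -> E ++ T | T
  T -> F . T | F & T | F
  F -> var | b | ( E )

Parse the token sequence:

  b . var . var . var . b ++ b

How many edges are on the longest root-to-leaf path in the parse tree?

8

[E [E [T [F b] . [T [F var] . [T [F var] . [T [F var] . [T [F b]]]]]]] ++ [T [F b]]]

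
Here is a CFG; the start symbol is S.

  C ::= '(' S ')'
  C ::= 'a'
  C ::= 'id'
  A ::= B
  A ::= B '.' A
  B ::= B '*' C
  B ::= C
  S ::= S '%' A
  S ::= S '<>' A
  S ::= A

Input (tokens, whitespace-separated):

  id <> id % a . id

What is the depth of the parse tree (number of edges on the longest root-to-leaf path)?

6

[S [S [S [A [B [C id]]]] <> [A [B [C id]]]] % [A [B [C a]] . [A [B [C id]]]]]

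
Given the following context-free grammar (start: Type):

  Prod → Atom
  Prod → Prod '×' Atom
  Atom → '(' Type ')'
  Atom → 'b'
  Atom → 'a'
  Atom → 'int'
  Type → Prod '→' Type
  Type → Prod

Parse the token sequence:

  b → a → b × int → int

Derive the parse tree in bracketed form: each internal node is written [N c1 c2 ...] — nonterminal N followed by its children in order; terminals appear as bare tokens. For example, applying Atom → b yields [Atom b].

Type
Prod → Type
Atom → Type
b → Type
b → Prod → Type
b → Atom → Type
b → a → Type
b → a → Prod → Type
b → a → Prod × Atom → Type
b → a → Atom × Atom → Type
b → a → b × Atom → Type
b → a → b × int → Type
b → a → b × int → Prod
b → a → b × int → Atom
b → a → b × int → int

[Type [Prod [Atom b]] → [Type [Prod [Atom a]] → [Type [Prod [Prod [Atom b]] × [Atom int]] → [Type [Prod [Atom int]]]]]]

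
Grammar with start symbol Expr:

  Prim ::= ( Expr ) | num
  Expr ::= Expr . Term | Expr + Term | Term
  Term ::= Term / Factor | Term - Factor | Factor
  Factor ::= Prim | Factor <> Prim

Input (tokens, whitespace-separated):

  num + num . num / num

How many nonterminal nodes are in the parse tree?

15

[Expr [Expr [Expr [Term [Factor [Prim num]]]] + [Term [Factor [Prim num]]]] . [Term [Term [Factor [Prim num]]] / [Factor [Prim num]]]]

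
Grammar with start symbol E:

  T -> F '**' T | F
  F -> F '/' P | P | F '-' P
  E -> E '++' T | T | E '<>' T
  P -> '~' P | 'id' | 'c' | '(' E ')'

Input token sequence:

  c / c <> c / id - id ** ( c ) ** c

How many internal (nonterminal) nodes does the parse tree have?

24

[E [E [T [F [F [P c]] / [P c]]]] <> [T [F [F [F [P c]] / [P id]] - [P id]] ** [T [F [P ( [E [T [F [P c]]]] )]] ** [T [F [P c]]]]]]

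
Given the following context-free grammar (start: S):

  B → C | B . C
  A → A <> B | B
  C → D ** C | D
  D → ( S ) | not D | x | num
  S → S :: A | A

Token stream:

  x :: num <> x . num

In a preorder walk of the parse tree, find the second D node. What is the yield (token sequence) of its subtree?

num

[S [S [A [B [C [D x]]]]] :: [A [A [B [C [D num]]]] <> [B [B [C [D x]]] . [C [D num]]]]]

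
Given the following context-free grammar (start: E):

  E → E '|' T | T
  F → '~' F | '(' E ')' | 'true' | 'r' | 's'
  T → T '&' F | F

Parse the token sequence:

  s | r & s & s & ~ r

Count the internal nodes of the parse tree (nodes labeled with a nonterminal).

[E [E [T [F s]]] | [T [T [T [T [F r]] & [F s]] & [F s]] & [F ~ [F r]]]]

13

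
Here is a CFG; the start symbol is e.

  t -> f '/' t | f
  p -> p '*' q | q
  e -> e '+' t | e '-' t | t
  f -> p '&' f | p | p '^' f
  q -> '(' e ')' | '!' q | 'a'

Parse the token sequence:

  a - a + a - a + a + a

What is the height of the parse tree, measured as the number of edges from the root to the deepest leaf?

10

[e [e [e [e [e [e [t [f [p [q a]]]]] - [t [f [p [q a]]]]] + [t [f [p [q a]]]]] - [t [f [p [q a]]]]] + [t [f [p [q a]]]]] + [t [f [p [q a]]]]]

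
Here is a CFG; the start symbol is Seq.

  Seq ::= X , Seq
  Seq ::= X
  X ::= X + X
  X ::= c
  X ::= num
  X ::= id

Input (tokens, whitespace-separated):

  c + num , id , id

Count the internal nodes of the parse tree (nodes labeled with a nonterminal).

8

[Seq [X [X c] + [X num]] , [Seq [X id] , [Seq [X id]]]]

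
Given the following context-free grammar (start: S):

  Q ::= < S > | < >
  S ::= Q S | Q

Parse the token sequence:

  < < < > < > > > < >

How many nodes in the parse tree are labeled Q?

5

[S [Q < [S [Q < [S [Q < >] [S [Q < >]]] >]] >] [S [Q < >]]]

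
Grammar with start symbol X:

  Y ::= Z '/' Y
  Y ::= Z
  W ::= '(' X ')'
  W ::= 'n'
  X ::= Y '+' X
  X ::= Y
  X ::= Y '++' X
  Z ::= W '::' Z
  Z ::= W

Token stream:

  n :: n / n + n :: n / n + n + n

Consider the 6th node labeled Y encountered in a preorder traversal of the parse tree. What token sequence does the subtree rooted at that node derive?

[X [Y [Z [W n] :: [Z [W n]]] / [Y [Z [W n]]]] + [X [Y [Z [W n] :: [Z [W n]]] / [Y [Z [W n]]]] + [X [Y [Z [W n]]] + [X [Y [Z [W n]]]]]]]

n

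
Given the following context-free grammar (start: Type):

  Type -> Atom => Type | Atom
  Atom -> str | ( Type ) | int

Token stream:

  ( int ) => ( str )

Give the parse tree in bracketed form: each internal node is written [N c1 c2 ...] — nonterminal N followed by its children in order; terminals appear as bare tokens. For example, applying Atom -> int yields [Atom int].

Type
Atom => Type
( Type ) => Type
( Atom ) => Type
( int ) => Type
( int ) => Atom
( int ) => ( Type )
( int ) => ( Atom )
( int ) => ( str )

[Type [Atom ( [Type [Atom int]] )] => [Type [Atom ( [Type [Atom str]] )]]]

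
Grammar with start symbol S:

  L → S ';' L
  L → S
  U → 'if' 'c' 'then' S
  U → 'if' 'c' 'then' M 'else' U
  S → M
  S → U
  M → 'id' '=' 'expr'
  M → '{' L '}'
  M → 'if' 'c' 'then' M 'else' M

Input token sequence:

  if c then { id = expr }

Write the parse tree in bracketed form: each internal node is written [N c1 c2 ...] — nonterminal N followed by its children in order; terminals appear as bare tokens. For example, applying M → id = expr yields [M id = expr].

[S [U if c then [S [M { [L [S [M id = expr]]] }]]]]

S
U
if c then S
if c then M
if c then { L }
if c then { S }
if c then { M }
if c then { id = expr }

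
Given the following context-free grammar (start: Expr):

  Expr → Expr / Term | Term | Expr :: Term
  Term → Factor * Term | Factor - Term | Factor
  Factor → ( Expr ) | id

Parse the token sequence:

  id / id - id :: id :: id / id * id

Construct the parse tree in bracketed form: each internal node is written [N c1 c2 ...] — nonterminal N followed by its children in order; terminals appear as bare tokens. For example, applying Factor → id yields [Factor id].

[Expr [Expr [Expr [Expr [Expr [Term [Factor id]]] / [Term [Factor id] - [Term [Factor id]]]] :: [Term [Factor id]]] :: [Term [Factor id]]] / [Term [Factor id] * [Term [Factor id]]]]

Expr
Expr / Term
Expr :: Term / Term
Expr :: Term :: Term / Term
Expr / Term :: Term :: Term / Term
Term / Term :: Term :: Term / Term
Factor / Term :: Term :: Term / Term
id / Term :: Term :: Term / Term
id / Factor - Term :: Term :: Term / Term
id / id - Term :: Term :: Term / Term
id / id - Factor :: Term :: Term / Term
id / id - id :: Term :: Term / Term
id / id - id :: Factor :: Term / Term
id / id - id :: id :: Term / Term
id / id - id :: id :: Factor / Term
id / id - id :: id :: id / Term
id / id - id :: id :: id / Factor * Term
id / id - id :: id :: id / id * Term
id / id - id :: id :: id / id * Factor
id / id - id :: id :: id / id * id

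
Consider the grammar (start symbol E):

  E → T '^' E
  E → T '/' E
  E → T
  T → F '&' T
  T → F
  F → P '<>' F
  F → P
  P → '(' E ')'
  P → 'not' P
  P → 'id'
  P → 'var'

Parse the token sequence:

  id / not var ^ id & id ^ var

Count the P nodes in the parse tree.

6

[E [T [F [P id]]] / [E [T [F [P not [P var]]]] ^ [E [T [F [P id]] & [T [F [P id]]]] ^ [E [T [F [P var]]]]]]]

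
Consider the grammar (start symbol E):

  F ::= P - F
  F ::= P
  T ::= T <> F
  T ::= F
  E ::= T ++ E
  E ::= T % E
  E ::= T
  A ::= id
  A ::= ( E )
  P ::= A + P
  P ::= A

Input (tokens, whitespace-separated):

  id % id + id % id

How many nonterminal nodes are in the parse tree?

[E [T [F [P [A id]]]] % [E [T [F [P [A id] + [P [A id]]]]] % [E [T [F [P [A id]]]]]]]

17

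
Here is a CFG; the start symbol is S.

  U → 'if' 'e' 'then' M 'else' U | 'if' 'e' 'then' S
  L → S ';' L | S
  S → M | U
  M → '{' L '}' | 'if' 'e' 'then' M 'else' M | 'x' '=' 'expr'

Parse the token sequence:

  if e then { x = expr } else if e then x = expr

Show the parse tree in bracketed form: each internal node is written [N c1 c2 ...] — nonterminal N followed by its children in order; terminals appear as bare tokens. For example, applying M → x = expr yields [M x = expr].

[S [U if e then [M { [L [S [M x = expr]]] }] else [U if e then [S [M x = expr]]]]]

S
U
if e then M else U
if e then { L } else U
if e then { S } else U
if e then { M } else U
if e then { x = expr } else U
if e then { x = expr } else if e then S
if e then { x = expr } else if e then M
if e then { x = expr } else if e then x = expr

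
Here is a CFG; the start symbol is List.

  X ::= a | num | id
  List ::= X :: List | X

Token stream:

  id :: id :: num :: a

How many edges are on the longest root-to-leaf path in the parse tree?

[List [X id] :: [List [X id] :: [List [X num] :: [List [X a]]]]]

5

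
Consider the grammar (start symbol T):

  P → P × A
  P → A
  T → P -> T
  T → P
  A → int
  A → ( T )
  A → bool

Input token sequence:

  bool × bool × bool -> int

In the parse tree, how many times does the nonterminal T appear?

2

[T [P [P [P [A bool]] × [A bool]] × [A bool]] -> [T [P [A int]]]]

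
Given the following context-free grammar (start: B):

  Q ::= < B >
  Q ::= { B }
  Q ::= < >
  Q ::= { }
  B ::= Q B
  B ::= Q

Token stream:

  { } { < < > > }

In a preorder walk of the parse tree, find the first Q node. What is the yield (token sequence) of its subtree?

{ }

[B [Q { }] [B [Q { [B [Q < [B [Q < >]] >]] }]]]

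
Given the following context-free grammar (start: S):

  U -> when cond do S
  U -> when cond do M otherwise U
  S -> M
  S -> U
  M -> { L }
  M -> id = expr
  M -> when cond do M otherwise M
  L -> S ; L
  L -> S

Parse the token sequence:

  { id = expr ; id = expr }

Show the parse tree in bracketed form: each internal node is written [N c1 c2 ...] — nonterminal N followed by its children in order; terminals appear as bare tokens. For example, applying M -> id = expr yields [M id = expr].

[S [M { [L [S [M id = expr]] ; [L [S [M id = expr]]]] }]]

S
M
{ L }
{ S ; L }
{ M ; L }
{ id = expr ; L }
{ id = expr ; S }
{ id = expr ; M }
{ id = expr ; id = expr }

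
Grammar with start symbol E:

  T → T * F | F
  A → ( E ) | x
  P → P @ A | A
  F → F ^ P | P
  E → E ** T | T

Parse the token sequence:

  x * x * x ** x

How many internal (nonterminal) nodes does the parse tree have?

[E [E [T [T [T [F [P [A x]]]] * [F [P [A x]]]] * [F [P [A x]]]]] ** [T [F [P [A x]]]]]

18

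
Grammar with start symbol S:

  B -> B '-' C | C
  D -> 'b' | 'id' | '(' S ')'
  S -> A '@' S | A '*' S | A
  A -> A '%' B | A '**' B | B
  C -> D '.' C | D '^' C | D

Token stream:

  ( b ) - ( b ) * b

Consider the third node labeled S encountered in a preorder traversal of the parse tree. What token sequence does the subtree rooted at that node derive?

b

[S [A [B [B [C [D ( [S [A [B [C [D b]]]]] )]]] - [C [D ( [S [A [B [C [D b]]]]] )]]]] * [S [A [B [C [D b]]]]]]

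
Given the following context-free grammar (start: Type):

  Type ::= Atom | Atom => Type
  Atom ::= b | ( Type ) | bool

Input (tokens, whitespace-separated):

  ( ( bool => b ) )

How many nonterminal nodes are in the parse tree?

[Type [Atom ( [Type [Atom ( [Type [Atom bool] => [Type [Atom b]]] )]] )]]

8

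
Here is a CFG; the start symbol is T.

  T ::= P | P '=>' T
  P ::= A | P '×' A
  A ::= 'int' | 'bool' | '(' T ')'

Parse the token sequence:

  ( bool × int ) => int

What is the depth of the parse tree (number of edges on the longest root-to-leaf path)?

7

[T [P [A ( [T [P [P [A bool]] × [A int]]] )]] => [T [P [A int]]]]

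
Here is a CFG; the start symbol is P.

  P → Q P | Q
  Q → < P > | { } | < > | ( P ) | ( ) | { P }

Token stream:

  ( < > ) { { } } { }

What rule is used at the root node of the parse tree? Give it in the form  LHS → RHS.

P → Q P

[P [Q ( [P [Q < >]] )] [P [Q { [P [Q { }]] }] [P [Q { }]]]]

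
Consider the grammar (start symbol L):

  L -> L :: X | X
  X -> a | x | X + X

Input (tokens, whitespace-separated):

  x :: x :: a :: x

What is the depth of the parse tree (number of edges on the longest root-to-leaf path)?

5

[L [L [L [L [X x]] :: [X x]] :: [X a]] :: [X x]]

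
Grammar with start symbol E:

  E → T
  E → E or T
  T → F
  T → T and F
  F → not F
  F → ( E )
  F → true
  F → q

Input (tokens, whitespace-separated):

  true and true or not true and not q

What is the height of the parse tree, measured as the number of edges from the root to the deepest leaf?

[E [E [T [T [F true]] and [F true]]] or [T [T [F not [F true]]] and [F not [F q]]]]

5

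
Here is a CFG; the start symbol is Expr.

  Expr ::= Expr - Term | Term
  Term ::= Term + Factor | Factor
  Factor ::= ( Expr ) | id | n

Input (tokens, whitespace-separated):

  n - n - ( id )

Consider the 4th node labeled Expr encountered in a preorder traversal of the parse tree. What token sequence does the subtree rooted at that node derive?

id

[Expr [Expr [Expr [Term [Factor n]]] - [Term [Factor n]]] - [Term [Factor ( [Expr [Term [Factor id]]] )]]]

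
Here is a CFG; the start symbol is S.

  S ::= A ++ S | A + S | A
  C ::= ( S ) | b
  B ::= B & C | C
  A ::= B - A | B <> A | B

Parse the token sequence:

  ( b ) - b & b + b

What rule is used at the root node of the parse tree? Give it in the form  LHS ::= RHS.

[S [A [B [C ( [S [A [B [C b]]]] )]] - [A [B [B [C b]] & [C b]]]] + [S [A [B [C b]]]]]

S ::= A + S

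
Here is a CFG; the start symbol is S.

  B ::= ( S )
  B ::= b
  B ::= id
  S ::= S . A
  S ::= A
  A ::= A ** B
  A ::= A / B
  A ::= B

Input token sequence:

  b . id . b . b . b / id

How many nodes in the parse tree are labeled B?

[S [S [S [S [S [A [B b]]] . [A [B id]]] . [A [B b]]] . [A [B b]]] . [A [A [B b]] / [B id]]]

6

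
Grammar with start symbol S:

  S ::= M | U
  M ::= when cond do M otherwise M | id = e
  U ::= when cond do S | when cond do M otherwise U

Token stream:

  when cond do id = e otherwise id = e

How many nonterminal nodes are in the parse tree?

[S [M when cond do [M id = e] otherwise [M id = e]]]

4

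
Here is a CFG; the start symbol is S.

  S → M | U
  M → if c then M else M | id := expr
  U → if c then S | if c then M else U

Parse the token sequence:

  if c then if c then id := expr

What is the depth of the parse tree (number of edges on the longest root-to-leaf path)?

[S [U if c then [S [U if c then [S [M id := expr]]]]]]

6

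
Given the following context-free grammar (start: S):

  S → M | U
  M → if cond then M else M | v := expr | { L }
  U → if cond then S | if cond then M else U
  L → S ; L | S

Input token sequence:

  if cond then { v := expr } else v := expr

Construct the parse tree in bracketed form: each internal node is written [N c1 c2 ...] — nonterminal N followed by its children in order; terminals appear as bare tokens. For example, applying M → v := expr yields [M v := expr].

S
M
if cond then M else M
if cond then { L } else M
if cond then { S } else M
if cond then { M } else M
if cond then { v := expr } else M
if cond then { v := expr } else v := expr

[S [M if cond then [M { [L [S [M v := expr]]] }] else [M v := expr]]]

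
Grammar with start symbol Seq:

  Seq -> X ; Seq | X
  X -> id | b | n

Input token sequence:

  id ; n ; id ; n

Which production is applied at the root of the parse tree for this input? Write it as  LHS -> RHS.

[Seq [X id] ; [Seq [X n] ; [Seq [X id] ; [Seq [X n]]]]]

Seq -> X ; Seq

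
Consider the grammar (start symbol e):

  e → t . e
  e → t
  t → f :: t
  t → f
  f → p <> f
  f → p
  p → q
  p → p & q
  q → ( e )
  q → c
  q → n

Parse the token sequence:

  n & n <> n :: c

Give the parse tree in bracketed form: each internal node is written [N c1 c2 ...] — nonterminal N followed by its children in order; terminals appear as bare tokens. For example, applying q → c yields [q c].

e
t
f :: t
p <> f :: t
p & q <> f :: t
q & q <> f :: t
n & q <> f :: t
n & n <> f :: t
n & n <> p :: t
n & n <> q :: t
n & n <> n :: t
n & n <> n :: f
n & n <> n :: p
n & n <> n :: q
n & n <> n :: c

[e [t [f [p [p [q n]] & [q n]] <> [f [p [q n]]]] :: [t [f [p [q c]]]]]]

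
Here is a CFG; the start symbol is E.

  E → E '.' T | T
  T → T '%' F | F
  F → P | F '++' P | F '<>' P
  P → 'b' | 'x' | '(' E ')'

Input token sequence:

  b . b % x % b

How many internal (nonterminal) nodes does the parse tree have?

14

[E [E [T [F [P b]]]] . [T [T [T [F [P b]]] % [F [P x]]] % [F [P b]]]]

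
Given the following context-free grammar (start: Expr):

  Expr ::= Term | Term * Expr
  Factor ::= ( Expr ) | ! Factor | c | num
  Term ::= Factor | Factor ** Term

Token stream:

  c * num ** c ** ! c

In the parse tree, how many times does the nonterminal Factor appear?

5

[Expr [Term [Factor c]] * [Expr [Term [Factor num] ** [Term [Factor c] ** [Term [Factor ! [Factor c]]]]]]]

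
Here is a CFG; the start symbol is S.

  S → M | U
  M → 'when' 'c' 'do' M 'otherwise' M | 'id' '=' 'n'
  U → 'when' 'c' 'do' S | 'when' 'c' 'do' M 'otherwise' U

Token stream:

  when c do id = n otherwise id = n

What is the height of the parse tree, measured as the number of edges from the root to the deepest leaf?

3

[S [M when c do [M id = n] otherwise [M id = n]]]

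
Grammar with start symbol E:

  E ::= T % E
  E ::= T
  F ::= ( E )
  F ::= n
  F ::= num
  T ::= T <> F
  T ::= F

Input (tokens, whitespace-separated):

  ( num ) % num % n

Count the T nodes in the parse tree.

4

[E [T [F ( [E [T [F num]]] )]] % [E [T [F num]] % [E [T [F n]]]]]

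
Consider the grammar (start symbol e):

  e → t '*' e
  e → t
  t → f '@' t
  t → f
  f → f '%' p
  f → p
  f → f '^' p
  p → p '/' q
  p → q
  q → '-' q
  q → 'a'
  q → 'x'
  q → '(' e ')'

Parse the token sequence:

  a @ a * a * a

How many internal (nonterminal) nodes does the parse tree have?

19

[e [t [f [p [q a]]] @ [t [f [p [q a]]]]] * [e [t [f [p [q a]]]] * [e [t [f [p [q a]]]]]]]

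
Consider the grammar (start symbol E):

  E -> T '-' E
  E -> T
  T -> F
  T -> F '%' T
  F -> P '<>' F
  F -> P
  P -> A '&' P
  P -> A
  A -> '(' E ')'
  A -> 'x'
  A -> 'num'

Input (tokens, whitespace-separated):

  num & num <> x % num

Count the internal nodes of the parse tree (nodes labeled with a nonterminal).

[E [T [F [P [A num] & [P [A num]]] <> [F [P [A x]]]] % [T [F [P [A num]]]]]]

14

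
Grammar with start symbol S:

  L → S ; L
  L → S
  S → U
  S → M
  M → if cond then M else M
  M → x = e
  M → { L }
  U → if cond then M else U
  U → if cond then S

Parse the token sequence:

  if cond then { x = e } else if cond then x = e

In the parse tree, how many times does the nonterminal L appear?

1

[S [U if cond then [M { [L [S [M x = e]]] }] else [U if cond then [S [M x = e]]]]]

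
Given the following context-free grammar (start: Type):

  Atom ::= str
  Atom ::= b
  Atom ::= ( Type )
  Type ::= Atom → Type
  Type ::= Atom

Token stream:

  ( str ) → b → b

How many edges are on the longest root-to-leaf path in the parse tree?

4

[Type [Atom ( [Type [Atom str]] )] → [Type [Atom b] → [Type [Atom b]]]]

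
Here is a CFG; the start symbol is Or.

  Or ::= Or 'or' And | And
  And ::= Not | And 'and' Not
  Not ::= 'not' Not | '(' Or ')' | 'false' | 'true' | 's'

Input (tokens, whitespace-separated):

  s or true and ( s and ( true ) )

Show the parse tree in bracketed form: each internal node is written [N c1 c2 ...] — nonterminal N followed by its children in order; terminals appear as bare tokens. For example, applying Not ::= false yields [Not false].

[Or [Or [And [Not s]]] or [And [And [Not true]] and [Not ( [Or [And [And [Not s]] and [Not ( [Or [And [Not true]]] )]]] )]]]

Or
Or or And
And or And
Not or And
s or And
s or And and Not
s or Not and Not
s or true and Not
s or true and ( Or )
s or true and ( And )
s or true and ( And and Not )
s or true and ( Not and Not )
s or true and ( s and Not )
s or true and ( s and ( Or ) )
s or true and ( s and ( And ) )
s or true and ( s and ( Not ) )
s or true and ( s and ( true ) )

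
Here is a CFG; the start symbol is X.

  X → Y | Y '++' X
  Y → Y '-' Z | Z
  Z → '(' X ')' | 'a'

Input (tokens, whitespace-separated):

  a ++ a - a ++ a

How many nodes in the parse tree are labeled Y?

4

[X [Y [Z a]] ++ [X [Y [Y [Z a]] - [Z a]] ++ [X [Y [Z a]]]]]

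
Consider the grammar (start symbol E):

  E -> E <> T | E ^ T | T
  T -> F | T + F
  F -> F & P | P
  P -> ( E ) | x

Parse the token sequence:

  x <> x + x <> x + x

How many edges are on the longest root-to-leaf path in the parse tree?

[E [E [E [T [F [P x]]]] <> [T [T [F [P x]]] + [F [P x]]]] <> [T [T [F [P x]]] + [F [P x]]]]

6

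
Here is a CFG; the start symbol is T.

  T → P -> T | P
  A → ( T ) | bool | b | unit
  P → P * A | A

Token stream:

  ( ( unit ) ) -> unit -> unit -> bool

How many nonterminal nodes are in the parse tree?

18

[T [P [A ( [T [P [A ( [T [P [A unit]]] )]]] )]] -> [T [P [A unit]] -> [T [P [A unit]] -> [T [P [A bool]]]]]]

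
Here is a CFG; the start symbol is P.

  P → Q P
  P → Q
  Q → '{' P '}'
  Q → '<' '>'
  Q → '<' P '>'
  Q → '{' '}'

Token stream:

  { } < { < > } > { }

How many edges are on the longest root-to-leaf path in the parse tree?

7

[P [Q { }] [P [Q < [P [Q { [P [Q < >]] }]] >] [P [Q { }]]]]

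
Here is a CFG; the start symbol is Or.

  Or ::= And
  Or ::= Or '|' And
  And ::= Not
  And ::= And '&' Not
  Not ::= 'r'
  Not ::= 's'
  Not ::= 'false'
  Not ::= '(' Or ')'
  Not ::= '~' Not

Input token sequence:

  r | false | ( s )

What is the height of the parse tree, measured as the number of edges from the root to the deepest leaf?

6

[Or [Or [Or [And [Not r]]] | [And [Not false]]] | [And [Not ( [Or [And [Not s]]] )]]]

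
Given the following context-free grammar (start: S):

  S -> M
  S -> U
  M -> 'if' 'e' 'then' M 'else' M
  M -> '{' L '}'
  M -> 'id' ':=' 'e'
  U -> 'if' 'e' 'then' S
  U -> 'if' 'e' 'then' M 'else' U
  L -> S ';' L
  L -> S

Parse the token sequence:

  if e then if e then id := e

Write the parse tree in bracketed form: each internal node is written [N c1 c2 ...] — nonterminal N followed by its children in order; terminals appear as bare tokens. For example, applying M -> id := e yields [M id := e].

S
U
if e then S
if e then U
if e then if e then S
if e then if e then M
if e then if e then id := e

[S [U if e then [S [U if e then [S [M id := e]]]]]]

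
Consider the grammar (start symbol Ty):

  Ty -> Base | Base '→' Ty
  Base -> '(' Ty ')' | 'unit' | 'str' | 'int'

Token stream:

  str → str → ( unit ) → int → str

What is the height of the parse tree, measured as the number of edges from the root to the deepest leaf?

6

[Ty [Base str] → [Ty [Base str] → [Ty [Base ( [Ty [Base unit]] )] → [Ty [Base int] → [Ty [Base str]]]]]]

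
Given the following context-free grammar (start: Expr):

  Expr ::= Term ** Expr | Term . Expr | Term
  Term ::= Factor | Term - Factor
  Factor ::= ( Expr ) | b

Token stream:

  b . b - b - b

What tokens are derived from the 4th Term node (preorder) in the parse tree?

[Expr [Term [Factor b]] . [Expr [Term [Term [Term [Factor b]] - [Factor b]] - [Factor b]]]]

b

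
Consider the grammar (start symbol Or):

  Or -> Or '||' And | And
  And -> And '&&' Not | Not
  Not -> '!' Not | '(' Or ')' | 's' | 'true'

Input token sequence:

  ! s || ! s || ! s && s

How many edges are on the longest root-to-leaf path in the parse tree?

[Or [Or [Or [And [Not ! [Not s]]]] || [And [Not ! [Not s]]]] || [And [And [Not ! [Not s]]] && [Not s]]]

6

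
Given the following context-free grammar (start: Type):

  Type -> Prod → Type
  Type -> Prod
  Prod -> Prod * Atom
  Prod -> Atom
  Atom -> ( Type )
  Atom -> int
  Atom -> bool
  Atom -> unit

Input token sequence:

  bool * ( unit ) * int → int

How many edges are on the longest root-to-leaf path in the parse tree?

7

[Type [Prod [Prod [Prod [Atom bool]] * [Atom ( [Type [Prod [Atom unit]]] )]] * [Atom int]] → [Type [Prod [Atom int]]]]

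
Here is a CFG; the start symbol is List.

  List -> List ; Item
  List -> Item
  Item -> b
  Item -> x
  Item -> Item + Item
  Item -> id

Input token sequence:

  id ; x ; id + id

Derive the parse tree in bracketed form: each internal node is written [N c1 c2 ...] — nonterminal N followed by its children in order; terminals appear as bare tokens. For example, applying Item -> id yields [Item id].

[List [List [List [Item id]] ; [Item x]] ; [Item [Item id] + [Item id]]]

List
List ; Item
List ; Item ; Item
Item ; Item ; Item
id ; Item ; Item
id ; x ; Item
id ; x ; Item + Item
id ; x ; id + Item
id ; x ; id + id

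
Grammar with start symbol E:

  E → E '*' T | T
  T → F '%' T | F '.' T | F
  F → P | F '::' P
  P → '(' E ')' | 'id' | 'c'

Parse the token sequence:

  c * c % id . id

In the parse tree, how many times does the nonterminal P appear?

4

[E [E [T [F [P c]]]] * [T [F [P c]] % [T [F [P id]] . [T [F [P id]]]]]]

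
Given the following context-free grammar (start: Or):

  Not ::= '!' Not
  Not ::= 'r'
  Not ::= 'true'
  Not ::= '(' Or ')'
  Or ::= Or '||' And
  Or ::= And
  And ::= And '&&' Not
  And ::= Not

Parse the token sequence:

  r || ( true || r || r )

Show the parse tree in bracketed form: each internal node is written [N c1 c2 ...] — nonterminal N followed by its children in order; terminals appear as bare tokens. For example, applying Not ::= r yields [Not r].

Or
Or || And
And || And
Not || And
r || And
r || Not
r || ( Or )
r || ( Or || And )
r || ( Or || And || And )
r || ( And || And || And )
r || ( Not || And || And )
r || ( true || And || And )
r || ( true || Not || And )
r || ( true || r || And )
r || ( true || r || Not )
r || ( true || r || r )

[Or [Or [And [Not r]]] || [And [Not ( [Or [Or [Or [And [Not true]]] || [And [Not r]]] || [And [Not r]]] )]]]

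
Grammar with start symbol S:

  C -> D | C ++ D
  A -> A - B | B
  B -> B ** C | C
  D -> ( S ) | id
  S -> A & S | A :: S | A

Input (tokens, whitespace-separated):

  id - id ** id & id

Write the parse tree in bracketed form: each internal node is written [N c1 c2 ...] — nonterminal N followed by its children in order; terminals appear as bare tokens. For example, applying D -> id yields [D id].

S
A & S
A - B & S
B - B & S
C - B & S
D - B & S
id - B & S
id - B ** C & S
id - C ** C & S
id - D ** C & S
id - id ** C & S
id - id ** D & S
id - id ** id & S
id - id ** id & A
id - id ** id & B
id - id ** id & C
id - id ** id & D
id - id ** id & id

[S [A [A [B [C [D id]]]] - [B [B [C [D id]]] ** [C [D id]]]] & [S [A [B [C [D id]]]]]]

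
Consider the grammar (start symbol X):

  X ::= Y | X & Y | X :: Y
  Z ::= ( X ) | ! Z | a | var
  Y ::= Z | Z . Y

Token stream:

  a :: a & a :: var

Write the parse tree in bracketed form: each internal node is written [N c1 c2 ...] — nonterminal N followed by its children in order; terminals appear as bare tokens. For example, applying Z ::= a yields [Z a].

[X [X [X [X [Y [Z a]]] :: [Y [Z a]]] & [Y [Z a]]] :: [Y [Z var]]]

X
X :: Y
X & Y :: Y
X :: Y & Y :: Y
Y :: Y & Y :: Y
Z :: Y & Y :: Y
a :: Y & Y :: Y
a :: Z & Y :: Y
a :: a & Y :: Y
a :: a & Z :: Y
a :: a & a :: Y
a :: a & a :: Z
a :: a & a :: var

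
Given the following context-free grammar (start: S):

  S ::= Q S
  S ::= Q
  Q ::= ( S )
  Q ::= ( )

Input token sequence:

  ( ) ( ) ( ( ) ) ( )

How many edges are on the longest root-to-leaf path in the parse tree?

6

[S [Q ( )] [S [Q ( )] [S [Q ( [S [Q ( )]] )] [S [Q ( )]]]]]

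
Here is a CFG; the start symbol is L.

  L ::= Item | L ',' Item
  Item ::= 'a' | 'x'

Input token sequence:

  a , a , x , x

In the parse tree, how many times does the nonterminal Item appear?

[L [L [L [L [Item a]] , [Item a]] , [Item x]] , [Item x]]

4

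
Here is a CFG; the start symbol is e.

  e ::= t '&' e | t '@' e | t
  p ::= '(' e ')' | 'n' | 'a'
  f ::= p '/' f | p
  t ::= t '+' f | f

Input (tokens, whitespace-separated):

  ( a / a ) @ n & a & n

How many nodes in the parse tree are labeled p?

6

[e [t [f [p ( [e [t [f [p a] / [f [p a]]]]] )]]] @ [e [t [f [p n]]] & [e [t [f [p a]]] & [e [t [f [p n]]]]]]]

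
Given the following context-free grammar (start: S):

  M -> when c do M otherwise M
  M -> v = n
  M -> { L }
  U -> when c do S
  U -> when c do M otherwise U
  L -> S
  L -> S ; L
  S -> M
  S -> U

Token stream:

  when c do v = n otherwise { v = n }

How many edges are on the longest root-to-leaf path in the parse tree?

6

[S [M when c do [M v = n] otherwise [M { [L [S [M v = n]]] }]]]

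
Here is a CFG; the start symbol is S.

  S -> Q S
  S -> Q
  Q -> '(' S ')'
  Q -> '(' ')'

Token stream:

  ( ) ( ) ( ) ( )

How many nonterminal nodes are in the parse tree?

8

[S [Q ( )] [S [Q ( )] [S [Q ( )] [S [Q ( )]]]]]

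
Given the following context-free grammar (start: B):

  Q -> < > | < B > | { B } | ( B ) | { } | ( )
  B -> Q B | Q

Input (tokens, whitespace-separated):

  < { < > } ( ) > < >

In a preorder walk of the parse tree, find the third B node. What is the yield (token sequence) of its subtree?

< >

[B [Q < [B [Q { [B [Q < >]] }] [B [Q ( )]]] >] [B [Q < >]]]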